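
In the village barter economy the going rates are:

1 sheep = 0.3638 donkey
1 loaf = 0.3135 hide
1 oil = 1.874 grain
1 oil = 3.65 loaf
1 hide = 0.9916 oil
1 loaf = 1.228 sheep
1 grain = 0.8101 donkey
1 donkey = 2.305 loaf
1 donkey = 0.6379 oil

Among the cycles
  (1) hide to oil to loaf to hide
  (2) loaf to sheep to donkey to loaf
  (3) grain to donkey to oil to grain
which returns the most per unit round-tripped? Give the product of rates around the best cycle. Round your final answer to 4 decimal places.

(1) 0.9916 × 3.65 × 0.3135 = 1.13466
(2) 1.228 × 0.3638 × 2.305 = 1.02975
(3) 0.8101 × 0.6379 × 1.874 = 0.96841
Highest is cycle (1) at 1.1347 (>1, arbitrage).

1.1347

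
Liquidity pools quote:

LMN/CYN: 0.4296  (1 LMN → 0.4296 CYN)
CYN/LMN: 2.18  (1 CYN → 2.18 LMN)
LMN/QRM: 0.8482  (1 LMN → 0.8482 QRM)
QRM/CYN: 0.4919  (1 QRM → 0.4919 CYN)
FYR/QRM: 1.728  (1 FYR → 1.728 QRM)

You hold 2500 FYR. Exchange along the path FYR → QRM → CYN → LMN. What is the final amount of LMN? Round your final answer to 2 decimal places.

4632.52

2500 FYR × 1.728 = 4320 QRM
4320 QRM × 0.4919 = 2125.008 CYN
2125.008 CYN × 2.18 = 4632.51744 LMN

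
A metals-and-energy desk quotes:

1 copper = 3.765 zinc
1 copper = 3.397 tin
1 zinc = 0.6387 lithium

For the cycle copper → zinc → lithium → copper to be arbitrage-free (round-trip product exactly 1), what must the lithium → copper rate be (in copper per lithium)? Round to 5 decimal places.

0.41585

Known legs of the cycle: 3.765 × 0.6387 = 2.4047055
For no arbitrage the full-cycle product must be 1, so the missing rate is 1 / 2.4047055 ≈ 0.4158513.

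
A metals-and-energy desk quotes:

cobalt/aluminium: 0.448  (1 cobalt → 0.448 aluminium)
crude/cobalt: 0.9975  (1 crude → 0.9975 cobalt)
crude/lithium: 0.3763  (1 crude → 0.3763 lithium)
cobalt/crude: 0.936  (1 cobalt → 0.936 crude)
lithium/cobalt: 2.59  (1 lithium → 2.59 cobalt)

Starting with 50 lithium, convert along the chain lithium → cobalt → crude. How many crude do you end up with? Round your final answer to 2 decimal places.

50 lithium × 2.59 = 129.5 cobalt
129.5 cobalt × 0.936 = 121.212 crude

121.21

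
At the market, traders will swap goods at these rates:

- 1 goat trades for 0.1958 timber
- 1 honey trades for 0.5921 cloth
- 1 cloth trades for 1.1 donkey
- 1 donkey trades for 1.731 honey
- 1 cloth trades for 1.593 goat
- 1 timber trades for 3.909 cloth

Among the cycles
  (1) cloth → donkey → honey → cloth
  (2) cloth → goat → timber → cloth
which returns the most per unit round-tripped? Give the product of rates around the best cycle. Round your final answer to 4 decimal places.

1.2193

(1) 1.1 × 1.731 × 0.5921 = 1.12742
(2) 1.593 × 0.1958 × 3.909 = 1.21925
Highest is cycle (2) at 1.2193 (>1, arbitrage).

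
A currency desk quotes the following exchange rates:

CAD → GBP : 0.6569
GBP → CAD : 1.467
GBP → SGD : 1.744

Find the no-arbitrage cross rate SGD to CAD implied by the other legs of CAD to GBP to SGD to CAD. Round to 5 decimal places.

Known legs of the cycle: 0.6569 × 1.744 = 1.1456336
For no arbitrage the full-cycle product must be 1, so the missing rate is 1 / 1.1456336 ≈ 0.8728794.

0.87288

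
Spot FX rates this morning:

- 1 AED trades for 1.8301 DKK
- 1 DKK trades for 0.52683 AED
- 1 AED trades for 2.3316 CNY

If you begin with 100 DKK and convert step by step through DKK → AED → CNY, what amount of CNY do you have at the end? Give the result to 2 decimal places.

100 DKK × 0.52683 = 52.683 AED
52.683 AED × 2.3316 = 122.8356828 CNY

122.84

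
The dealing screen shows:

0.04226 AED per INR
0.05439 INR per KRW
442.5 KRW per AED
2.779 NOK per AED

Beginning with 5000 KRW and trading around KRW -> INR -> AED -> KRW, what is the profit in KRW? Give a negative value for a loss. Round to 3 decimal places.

5000 KRW × 0.05439 = 271.95 INR
271.95 INR × 0.04226 = 11.492607 AED
11.492607 AED × 442.5 = 5085.4785975 KRW
Net change: 5085.4785975 − 5000 = 85.4785975 KRW

85.479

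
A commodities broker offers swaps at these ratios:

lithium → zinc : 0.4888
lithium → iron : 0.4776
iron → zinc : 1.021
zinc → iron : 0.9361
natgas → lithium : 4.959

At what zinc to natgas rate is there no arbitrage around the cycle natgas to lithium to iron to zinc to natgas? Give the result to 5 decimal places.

Known legs of the cycle: 4.959 × 0.4776 × 1.021 = 2.4181551864
For no arbitrage the full-cycle product must be 1, so the missing rate is 1 / 2.4181551864 ≈ 0.4135384.

0.41354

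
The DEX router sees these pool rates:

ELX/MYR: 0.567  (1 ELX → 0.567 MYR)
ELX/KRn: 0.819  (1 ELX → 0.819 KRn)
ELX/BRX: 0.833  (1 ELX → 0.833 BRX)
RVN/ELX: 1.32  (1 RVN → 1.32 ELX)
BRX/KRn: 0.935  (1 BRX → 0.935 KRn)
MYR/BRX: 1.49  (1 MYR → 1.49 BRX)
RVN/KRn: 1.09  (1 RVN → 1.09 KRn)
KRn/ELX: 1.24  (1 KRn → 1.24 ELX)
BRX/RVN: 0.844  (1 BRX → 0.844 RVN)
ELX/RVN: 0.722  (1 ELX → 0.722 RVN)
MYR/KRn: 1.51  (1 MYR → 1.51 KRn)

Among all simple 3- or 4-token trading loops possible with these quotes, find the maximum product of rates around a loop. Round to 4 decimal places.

KRn→ELX→MYR→KRn: 1.24 × 0.567 × 1.51 = 1.06165
KRn→ELX→MYR→BRX→KRn: 1.24 × 0.567 × 1.49 × 0.935 = 0.97950
KRn→ELX→RVN→KRn: 1.24 × 0.722 × 1.09 = 0.97586
KRn→ELX→BRX→KRn: 1.24 × 0.833 × 0.935 = 0.96578
KRn→ELX→BRX→RVN→KRn: 1.24 × 0.833 × 0.844 × 1.09 = 0.95025
ELX→MYR→BRX→RVN→ELX: 0.567 × 1.49 × 0.844 × 1.32 = 0.94121
ELX→BRX→RVN→ELX: 0.833 × 0.844 × 1.32 = 0.92803
Maximum is KRn→ELX→MYR→KRn at 1.0617; arbitrage exists.

1.0617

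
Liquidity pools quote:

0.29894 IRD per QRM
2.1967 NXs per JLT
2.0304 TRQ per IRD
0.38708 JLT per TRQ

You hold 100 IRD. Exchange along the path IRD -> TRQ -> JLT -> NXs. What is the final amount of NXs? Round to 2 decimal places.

100 IRD × 2.0304 = 203.04 TRQ
203.04 TRQ × 0.38708 = 78.5927232 JLT
78.5927232 JLT × 2.1967 = 172.64463505344 NXs

172.64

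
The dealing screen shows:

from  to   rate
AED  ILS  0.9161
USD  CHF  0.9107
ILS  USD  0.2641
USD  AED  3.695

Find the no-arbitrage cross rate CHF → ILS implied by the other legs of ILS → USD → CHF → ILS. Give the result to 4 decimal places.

4.1577

Known legs of the cycle: 0.2641 × 0.9107 = 0.24051587
For no arbitrage the full-cycle product must be 1, so the missing rate is 1 / 0.24051587 ≈ 4.157730.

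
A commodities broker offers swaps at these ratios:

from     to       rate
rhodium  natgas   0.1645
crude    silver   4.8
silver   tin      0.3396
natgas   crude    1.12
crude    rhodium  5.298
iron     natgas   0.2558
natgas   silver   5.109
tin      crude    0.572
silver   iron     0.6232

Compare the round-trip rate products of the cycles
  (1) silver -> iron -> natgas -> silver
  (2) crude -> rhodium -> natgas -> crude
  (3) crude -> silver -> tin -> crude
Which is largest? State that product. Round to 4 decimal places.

(1) 0.6232 × 0.2558 × 5.109 = 0.81445
(2) 5.298 × 0.1645 × 1.12 = 0.97610
(3) 4.8 × 0.3396 × 0.572 = 0.93241
Highest is cycle (2) at 0.9761 (≤1, no arbitrage).

0.9761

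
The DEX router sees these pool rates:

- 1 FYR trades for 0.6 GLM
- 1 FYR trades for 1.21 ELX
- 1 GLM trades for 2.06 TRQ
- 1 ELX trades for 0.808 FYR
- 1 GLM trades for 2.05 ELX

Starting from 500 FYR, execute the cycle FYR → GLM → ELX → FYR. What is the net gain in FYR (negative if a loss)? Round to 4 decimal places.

500 FYR × 0.6 = 300 GLM
300 GLM × 2.05 = 615 ELX
615 ELX × 0.808 = 496.92 FYR
Net change: 496.92 − 500 = -3.08 FYR

-3.0800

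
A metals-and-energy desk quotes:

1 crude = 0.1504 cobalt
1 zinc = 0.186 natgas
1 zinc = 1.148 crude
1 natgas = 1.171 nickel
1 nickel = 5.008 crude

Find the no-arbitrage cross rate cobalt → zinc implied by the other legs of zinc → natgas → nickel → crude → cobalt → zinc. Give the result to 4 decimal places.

Known legs of the cycle: 0.186 × 1.171 × 5.008 × 0.1504 = 0.1640521761792
For no arbitrage the full-cycle product must be 1, so the missing rate is 1 / 0.1640521761792 ≈ 6.095622.

6.0956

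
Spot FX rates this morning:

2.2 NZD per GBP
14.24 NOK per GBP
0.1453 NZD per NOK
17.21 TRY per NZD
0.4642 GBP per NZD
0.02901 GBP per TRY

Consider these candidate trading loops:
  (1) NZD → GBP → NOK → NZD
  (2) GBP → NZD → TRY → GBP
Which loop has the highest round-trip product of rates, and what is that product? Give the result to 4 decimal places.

(1) 0.4642 × 14.24 × 0.1453 = 0.96046
(2) 2.2 × 17.21 × 0.02901 = 1.09838
Highest is cycle (2) at 1.0984 (>1, arbitrage).

1.0984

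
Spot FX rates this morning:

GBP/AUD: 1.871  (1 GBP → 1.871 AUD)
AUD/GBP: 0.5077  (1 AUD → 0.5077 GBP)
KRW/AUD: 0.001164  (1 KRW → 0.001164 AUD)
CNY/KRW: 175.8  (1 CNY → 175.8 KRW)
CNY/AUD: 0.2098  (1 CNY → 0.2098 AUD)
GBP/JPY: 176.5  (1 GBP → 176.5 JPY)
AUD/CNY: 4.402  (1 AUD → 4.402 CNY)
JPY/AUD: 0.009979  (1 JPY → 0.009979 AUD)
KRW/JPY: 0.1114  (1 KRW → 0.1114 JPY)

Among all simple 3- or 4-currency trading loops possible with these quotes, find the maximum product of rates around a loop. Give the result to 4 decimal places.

0.9008

KRW→AUD→CNY→KRW: 0.001164 × 4.402 × 175.8 = 0.90079
GBP→JPY→AUD→GBP: 176.5 × 0.009979 × 0.5077 = 0.89421
KRW→JPY→AUD→CNY→KRW: 0.1114 × 0.009979 × 4.402 × 175.8 = 0.86028
Maximum is KRW→AUD→CNY→KRW at 0.9008; no arbitrage — every cycle loses value.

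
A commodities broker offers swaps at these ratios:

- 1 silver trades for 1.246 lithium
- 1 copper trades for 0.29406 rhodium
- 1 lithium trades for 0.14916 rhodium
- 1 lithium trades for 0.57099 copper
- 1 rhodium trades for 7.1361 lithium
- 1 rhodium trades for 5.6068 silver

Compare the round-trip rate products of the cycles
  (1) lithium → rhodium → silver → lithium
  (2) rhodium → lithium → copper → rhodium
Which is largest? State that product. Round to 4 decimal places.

1.1982

(1) 0.14916 × 5.6068 × 1.246 = 1.04204
(2) 7.1361 × 0.57099 × 0.29406 = 1.19819
Highest is cycle (2) at 1.1982 (>1, arbitrage).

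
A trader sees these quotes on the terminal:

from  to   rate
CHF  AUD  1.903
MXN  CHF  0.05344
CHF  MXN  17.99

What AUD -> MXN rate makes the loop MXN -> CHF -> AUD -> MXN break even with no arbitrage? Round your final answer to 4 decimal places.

Known legs of the cycle: 0.05344 × 1.903 = 0.10169632
For no arbitrage the full-cycle product must be 1, so the missing rate is 1 / 0.10169632 ≈ 9.833198.

9.8332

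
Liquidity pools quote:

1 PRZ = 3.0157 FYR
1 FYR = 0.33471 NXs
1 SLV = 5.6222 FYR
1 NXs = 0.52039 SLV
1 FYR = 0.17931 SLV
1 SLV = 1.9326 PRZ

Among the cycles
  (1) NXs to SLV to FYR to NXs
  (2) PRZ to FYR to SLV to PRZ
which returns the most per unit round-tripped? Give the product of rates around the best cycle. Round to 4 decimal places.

(1) 0.52039 × 5.6222 × 0.33471 = 0.97927
(2) 3.0157 × 0.17931 × 1.9326 = 1.04504
Highest is cycle (2) at 1.0450 (>1, arbitrage).

1.0450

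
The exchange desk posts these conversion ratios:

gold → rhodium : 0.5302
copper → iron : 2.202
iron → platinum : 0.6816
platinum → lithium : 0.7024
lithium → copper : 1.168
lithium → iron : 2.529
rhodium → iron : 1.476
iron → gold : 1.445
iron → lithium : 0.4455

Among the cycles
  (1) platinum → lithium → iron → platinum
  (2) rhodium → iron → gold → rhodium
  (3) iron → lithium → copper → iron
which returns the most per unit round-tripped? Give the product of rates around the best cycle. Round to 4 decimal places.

1.2108

(1) 0.7024 × 2.529 × 0.6816 = 1.21077
(2) 1.476 × 1.445 × 0.5302 = 1.13082
(3) 0.4455 × 1.168 × 2.202 = 1.14580
Highest is cycle (1) at 1.2108 (>1, arbitrage).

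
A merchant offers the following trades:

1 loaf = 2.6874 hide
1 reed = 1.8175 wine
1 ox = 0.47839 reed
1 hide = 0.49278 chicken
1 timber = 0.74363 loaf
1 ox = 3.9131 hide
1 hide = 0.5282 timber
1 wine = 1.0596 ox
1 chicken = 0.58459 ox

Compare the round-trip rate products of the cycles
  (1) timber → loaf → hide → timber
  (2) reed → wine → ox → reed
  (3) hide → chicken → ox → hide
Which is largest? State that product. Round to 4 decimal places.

1.1273

(1) 0.74363 × 2.6874 × 0.5282 = 1.05557
(2) 1.8175 × 1.0596 × 0.47839 = 0.92129
(3) 0.49278 × 0.58459 × 3.9131 = 1.12726
Highest is cycle (3) at 1.1273 (>1, arbitrage).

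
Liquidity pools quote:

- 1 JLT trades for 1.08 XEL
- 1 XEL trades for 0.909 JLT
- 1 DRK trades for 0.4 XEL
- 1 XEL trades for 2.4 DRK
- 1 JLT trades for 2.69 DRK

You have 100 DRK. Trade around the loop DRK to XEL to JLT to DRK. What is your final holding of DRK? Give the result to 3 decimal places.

97.808

100 DRK × 0.4 = 40 XEL
40 XEL × 0.909 = 36.36 JLT
36.36 JLT × 2.69 = 97.8084 DRK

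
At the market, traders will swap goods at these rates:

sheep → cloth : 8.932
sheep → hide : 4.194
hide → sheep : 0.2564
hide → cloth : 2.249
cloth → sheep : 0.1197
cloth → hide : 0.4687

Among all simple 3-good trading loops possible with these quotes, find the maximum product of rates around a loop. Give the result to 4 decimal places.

sheep→hide→cloth→sheep: 4.194 × 2.249 × 0.1197 = 1.12905
sheep→cloth→hide→sheep: 8.932 × 0.4687 × 0.2564 = 1.07340
Maximum is sheep→hide→cloth→sheep at 1.1290; arbitrage exists.

1.1290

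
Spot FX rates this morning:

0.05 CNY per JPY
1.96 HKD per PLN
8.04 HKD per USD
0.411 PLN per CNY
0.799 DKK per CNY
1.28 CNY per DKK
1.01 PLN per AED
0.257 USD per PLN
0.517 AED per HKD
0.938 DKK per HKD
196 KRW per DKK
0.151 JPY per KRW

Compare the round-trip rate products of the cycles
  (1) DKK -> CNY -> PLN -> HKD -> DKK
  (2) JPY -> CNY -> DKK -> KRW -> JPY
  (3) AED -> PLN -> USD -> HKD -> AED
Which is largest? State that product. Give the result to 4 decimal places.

(1) 1.28 × 0.411 × 1.96 × 0.938 = 0.96719
(2) 0.05 × 0.799 × 196 × 0.151 = 1.18236
(3) 1.01 × 0.257 × 8.04 × 0.517 = 1.07895
Highest is cycle (2) at 1.1824 (>1, arbitrage).

1.1824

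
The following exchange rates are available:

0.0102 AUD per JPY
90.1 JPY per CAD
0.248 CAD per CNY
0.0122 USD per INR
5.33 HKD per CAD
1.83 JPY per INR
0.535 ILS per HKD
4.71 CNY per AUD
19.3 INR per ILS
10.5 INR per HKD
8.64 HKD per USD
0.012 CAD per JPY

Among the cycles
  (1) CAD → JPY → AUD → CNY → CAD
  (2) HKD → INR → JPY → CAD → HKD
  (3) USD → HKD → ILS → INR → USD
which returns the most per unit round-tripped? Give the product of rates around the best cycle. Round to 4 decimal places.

(1) 90.1 × 0.0102 × 4.71 × 0.248 = 1.07349
(2) 10.5 × 1.83 × 0.012 × 5.33 = 1.22899
(3) 8.64 × 0.535 × 19.3 × 0.0122 = 1.08839
Highest is cycle (2) at 1.2290 (>1, arbitrage).

1.2290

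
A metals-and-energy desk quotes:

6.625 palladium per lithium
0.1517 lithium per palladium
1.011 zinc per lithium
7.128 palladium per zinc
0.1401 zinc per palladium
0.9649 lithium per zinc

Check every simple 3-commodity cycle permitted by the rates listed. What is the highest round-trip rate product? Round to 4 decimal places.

1.0932

zinc→palladium→lithium→zinc: 7.128 × 0.1517 × 1.011 = 1.09321
zinc→lithium→palladium→zinc: 0.9649 × 6.625 × 0.1401 = 0.89558
Maximum is zinc→palladium→lithium→zinc at 1.0932; arbitrage exists.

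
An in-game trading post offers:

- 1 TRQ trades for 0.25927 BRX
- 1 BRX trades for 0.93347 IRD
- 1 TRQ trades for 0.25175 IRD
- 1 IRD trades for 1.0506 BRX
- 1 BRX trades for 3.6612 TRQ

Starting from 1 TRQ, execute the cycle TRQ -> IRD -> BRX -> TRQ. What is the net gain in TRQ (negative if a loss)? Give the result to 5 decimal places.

-0.03165

1 TRQ × 0.25175 = 0.25175 IRD
0.25175 IRD × 1.0506 = 0.26448855 BRX
0.26448855 BRX × 3.6612 = 0.96834547926 TRQ
Net change: 0.96834547926 − 1 = -0.03165452074 TRQ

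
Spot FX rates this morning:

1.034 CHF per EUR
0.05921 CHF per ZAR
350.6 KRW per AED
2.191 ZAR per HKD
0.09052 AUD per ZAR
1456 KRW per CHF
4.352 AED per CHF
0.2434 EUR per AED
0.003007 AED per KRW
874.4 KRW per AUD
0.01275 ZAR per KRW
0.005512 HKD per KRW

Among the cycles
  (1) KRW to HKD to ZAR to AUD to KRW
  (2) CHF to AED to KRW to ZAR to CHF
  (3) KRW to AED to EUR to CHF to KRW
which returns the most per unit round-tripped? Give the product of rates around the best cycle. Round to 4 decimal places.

(1) 0.005512 × 2.191 × 0.09052 × 874.4 = 0.95589
(2) 4.352 × 350.6 × 0.01275 × 0.05921 = 1.15188
(3) 0.003007 × 0.2434 × 1.034 × 1456 = 1.10188
Highest is cycle (2) at 1.1519 (>1, arbitrage).

1.1519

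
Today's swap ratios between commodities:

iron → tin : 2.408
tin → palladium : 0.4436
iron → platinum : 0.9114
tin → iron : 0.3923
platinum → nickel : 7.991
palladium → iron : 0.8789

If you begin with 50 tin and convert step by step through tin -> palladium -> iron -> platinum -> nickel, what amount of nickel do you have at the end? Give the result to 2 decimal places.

50 tin × 0.4436 = 22.18 palladium
22.18 palladium × 0.8789 = 19.494002 iron
19.494002 iron × 0.9114 = 17.7668334228 platinum
17.7668334228 platinum × 7.991 = 141.9747658815948 nickel

141.97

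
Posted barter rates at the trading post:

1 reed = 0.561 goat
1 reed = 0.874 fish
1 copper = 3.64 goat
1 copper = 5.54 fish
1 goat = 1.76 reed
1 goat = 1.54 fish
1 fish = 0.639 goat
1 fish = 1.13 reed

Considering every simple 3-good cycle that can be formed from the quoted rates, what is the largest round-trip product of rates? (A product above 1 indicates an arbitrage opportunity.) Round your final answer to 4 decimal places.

goat→reed→fish→goat: 1.76 × 0.874 × 0.639 = 0.98294
goat→fish→reed→goat: 1.54 × 1.13 × 0.561 = 0.97625
Maximum is goat→reed→fish→goat at 0.9829; no arbitrage — every cycle loses value.

0.9829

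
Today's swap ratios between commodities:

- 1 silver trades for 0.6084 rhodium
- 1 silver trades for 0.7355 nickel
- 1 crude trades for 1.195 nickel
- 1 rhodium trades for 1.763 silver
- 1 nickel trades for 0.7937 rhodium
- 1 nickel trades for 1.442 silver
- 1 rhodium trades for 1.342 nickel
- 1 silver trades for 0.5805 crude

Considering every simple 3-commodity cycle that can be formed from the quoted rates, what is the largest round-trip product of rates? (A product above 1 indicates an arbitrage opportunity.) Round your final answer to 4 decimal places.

rhodium→nickel→silver→rhodium: 1.342 × 1.442 × 0.6084 = 1.17735
rhodium→silver→nickel→rhodium: 1.763 × 0.7355 × 0.7937 = 1.02918
crude→nickel→silver→crude: 1.195 × 1.442 × 0.5805 = 1.00031
Maximum is rhodium→nickel→silver→rhodium at 1.1774; arbitrage exists.

1.1774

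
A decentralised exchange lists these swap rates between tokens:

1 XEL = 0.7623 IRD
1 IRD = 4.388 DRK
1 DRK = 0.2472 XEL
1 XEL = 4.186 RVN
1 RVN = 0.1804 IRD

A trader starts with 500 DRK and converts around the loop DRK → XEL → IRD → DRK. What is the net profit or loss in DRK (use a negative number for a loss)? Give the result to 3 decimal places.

-86.561

500 DRK × 0.2472 = 123.6 XEL
123.6 XEL × 0.7623 = 94.22028 IRD
94.22028 IRD × 4.388 = 413.43858864 DRK
Net change: 413.43858864 − 500 = -86.56141136 DRK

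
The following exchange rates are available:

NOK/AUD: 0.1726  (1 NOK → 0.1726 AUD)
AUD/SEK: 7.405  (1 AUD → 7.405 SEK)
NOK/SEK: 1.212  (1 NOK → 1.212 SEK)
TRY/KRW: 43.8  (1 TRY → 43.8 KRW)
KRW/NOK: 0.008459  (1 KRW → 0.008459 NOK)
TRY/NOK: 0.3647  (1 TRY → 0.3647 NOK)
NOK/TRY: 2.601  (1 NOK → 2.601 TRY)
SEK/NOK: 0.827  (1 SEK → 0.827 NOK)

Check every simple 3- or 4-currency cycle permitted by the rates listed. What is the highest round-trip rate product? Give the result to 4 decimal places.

1.0570

AUD→SEK→NOK→AUD: 7.405 × 0.827 × 0.1726 = 1.05699
TRY→KRW→NOK→TRY: 43.8 × 0.008459 × 2.601 = 0.96368
Maximum is AUD→SEK→NOK→AUD at 1.0570; arbitrage exists.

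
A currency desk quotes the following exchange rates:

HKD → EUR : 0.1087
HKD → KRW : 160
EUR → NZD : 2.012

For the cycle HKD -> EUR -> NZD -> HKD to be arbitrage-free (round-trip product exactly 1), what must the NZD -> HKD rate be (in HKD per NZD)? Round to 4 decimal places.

4.5724

Known legs of the cycle: 0.1087 × 2.012 = 0.2187044
For no arbitrage the full-cycle product must be 1, so the missing rate is 1 / 0.2187044 ≈ 4.572382.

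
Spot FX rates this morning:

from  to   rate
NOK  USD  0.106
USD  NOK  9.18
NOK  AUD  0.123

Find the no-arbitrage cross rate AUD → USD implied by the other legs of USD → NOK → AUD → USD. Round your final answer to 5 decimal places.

0.88563

Known legs of the cycle: 9.18 × 0.123 = 1.12914
For no arbitrage the full-cycle product must be 1, so the missing rate is 1 / 1.12914 ≈ 0.8856298.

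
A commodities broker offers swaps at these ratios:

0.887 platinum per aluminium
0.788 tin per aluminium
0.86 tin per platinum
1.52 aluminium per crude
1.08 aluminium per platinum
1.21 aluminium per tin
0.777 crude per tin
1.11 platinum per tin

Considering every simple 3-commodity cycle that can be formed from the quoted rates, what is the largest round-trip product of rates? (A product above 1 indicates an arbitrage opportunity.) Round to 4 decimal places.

0.9447

aluminium→tin→platinum→aluminium: 0.788 × 1.11 × 1.08 = 0.94465
aluminium→tin→crude→aluminium: 0.788 × 0.777 × 1.52 = 0.93066
aluminium→platinum→tin→aluminium: 0.887 × 0.86 × 1.21 = 0.92301
Maximum is aluminium→tin→platinum→aluminium at 0.9447; no arbitrage — every cycle loses value.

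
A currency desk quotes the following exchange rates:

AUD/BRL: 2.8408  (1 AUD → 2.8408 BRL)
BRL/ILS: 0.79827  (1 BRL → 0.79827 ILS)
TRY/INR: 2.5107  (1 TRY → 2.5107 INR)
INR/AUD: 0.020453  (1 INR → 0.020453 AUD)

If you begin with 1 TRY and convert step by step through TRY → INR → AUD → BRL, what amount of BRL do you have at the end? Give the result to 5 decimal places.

0.14588

1 TRY × 2.5107 = 2.5107 INR
2.5107 INR × 0.020453 = 0.0513513471 AUD
0.0513513471 AUD × 2.8408 = 0.14587890684168 BRL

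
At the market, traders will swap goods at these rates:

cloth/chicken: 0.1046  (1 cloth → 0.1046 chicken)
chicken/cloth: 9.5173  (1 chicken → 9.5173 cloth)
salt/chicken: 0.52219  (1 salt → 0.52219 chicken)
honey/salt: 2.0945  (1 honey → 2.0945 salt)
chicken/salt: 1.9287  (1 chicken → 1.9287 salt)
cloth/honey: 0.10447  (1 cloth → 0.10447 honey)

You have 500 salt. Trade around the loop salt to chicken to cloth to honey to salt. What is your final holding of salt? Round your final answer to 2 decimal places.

543.73

500 salt × 0.52219 = 261.095 chicken
261.095 chicken × 9.5173 = 2484.9194435 cloth
2484.9194435 cloth × 0.10447 = 259.599534262445 honey
259.599534262445 honey × 2.0945 = 543.7312245126910525 salt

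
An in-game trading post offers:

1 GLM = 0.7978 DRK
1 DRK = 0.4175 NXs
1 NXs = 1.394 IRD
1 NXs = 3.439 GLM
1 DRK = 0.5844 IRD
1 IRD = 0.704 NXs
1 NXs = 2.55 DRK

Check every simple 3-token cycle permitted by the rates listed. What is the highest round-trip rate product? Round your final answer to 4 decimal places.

DRK→NXs→GLM→DRK: 0.4175 × 3.439 × 0.7978 = 1.14547
IRD→NXs→DRK→IRD: 0.704 × 2.55 × 0.5844 = 1.04911
Maximum is DRK→NXs→GLM→DRK at 1.1455; arbitrage exists.

1.1455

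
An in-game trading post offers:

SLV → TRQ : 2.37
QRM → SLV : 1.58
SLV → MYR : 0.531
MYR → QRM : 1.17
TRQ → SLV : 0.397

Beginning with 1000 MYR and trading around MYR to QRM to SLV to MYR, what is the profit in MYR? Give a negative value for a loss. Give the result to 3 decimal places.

-18.393

1000 MYR × 1.17 = 1170 QRM
1170 QRM × 1.58 = 1848.6 SLV
1848.6 SLV × 0.531 = 981.6066 MYR
Net change: 981.6066 − 1000 = -18.3934 MYR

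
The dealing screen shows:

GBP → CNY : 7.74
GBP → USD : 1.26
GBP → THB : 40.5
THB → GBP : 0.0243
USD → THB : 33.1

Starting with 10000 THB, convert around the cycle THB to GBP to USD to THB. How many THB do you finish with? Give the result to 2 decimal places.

10134.56

10000 THB × 0.0243 = 243 GBP
243 GBP × 1.26 = 306.18 USD
306.18 USD × 33.1 = 10134.558 THB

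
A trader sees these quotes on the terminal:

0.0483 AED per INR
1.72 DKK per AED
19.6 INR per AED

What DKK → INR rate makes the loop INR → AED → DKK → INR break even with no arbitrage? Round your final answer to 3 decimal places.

Known legs of the cycle: 0.0483 × 1.72 = 0.083076
For no arbitrage the full-cycle product must be 1, so the missing rate is 1 / 0.083076 ≈ 12.03717.

12.037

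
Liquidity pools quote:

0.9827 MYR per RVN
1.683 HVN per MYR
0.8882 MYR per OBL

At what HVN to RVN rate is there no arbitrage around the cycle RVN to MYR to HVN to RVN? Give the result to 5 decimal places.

0.60464

Known legs of the cycle: 0.9827 × 1.683 = 1.6538841
For no arbitrage the full-cycle product must be 1, so the missing rate is 1 / 1.6538841 ≈ 0.6046373.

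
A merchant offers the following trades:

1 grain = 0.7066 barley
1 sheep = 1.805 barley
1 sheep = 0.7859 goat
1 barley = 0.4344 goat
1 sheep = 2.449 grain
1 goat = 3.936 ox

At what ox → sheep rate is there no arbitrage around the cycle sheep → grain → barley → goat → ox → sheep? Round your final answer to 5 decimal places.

0.33798

Known legs of the cycle: 2.449 × 0.7066 × 0.4344 × 3.936 = 2.95874355257856
For no arbitrage the full-cycle product must be 1, so the missing rate is 1 / 2.95874355257856 ≈ 0.3379813.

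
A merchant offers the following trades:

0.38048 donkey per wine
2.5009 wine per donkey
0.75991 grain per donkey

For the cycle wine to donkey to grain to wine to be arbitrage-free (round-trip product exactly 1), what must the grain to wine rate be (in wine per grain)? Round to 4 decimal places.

Known legs of the cycle: 0.38048 × 0.75991 = 0.2891305568
For no arbitrage the full-cycle product must be 1, so the missing rate is 1 / 0.2891305568 ≈ 3.458645.

3.4586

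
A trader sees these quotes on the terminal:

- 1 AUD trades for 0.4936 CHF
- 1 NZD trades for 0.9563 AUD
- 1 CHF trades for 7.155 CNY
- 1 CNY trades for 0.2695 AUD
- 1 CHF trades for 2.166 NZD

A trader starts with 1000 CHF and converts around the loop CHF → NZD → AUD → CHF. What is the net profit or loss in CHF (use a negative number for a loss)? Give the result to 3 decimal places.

1000 CHF × 2.166 = 2166 NZD
2166 NZD × 0.9563 = 2071.3458 AUD
2071.3458 AUD × 0.4936 = 1022.41628688 CHF
Net change: 1022.41628688 − 1000 = 22.41628688 CHF

22.416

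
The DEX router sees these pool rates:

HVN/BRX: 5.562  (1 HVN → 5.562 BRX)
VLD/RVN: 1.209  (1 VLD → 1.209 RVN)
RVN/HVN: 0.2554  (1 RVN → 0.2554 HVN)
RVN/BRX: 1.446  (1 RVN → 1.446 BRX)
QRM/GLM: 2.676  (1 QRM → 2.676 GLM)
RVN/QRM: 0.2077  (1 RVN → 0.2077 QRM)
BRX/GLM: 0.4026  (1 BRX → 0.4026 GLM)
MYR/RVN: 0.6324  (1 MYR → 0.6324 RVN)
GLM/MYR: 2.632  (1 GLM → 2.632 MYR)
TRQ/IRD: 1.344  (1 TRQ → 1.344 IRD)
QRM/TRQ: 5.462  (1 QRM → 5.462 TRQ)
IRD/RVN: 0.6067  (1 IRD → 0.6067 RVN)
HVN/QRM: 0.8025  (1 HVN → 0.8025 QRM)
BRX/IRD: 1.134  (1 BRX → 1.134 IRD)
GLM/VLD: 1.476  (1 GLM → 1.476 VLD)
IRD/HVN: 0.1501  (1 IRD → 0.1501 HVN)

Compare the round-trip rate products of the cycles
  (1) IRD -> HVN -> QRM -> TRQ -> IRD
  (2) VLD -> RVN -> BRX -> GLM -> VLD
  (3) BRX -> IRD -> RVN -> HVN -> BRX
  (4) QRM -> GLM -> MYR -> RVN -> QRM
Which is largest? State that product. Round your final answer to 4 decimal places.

1.0389

(1) 0.1501 × 0.8025 × 5.462 × 1.344 = 0.88425
(2) 1.209 × 1.446 × 0.4026 × 1.476 = 1.03885
(3) 1.134 × 0.6067 × 0.2554 × 5.562 = 0.97732
(4) 2.676 × 2.632 × 0.6324 × 0.2077 = 0.92512
Highest is cycle (2) at 1.0389 (>1, arbitrage).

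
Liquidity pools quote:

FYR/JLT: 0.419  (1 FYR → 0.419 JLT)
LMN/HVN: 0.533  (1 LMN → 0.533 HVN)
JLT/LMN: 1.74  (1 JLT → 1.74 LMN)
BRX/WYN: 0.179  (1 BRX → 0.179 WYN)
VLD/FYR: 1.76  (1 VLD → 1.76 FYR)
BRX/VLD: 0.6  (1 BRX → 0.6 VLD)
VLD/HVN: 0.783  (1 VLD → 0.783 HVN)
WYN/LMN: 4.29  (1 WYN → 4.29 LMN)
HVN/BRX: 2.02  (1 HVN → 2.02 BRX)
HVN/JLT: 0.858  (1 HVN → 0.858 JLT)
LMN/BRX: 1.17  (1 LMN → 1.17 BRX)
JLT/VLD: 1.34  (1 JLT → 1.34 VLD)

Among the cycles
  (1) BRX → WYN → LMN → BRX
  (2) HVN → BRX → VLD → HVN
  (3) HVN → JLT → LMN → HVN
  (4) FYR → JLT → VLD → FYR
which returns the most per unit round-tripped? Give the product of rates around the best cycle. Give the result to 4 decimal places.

0.9882

(1) 0.179 × 4.29 × 1.17 = 0.89845
(2) 2.02 × 0.6 × 0.783 = 0.94900
(3) 0.858 × 1.74 × 0.533 = 0.79573
(4) 0.419 × 1.34 × 1.76 = 0.98817
Highest is cycle (4) at 0.9882 (≤1, no arbitrage).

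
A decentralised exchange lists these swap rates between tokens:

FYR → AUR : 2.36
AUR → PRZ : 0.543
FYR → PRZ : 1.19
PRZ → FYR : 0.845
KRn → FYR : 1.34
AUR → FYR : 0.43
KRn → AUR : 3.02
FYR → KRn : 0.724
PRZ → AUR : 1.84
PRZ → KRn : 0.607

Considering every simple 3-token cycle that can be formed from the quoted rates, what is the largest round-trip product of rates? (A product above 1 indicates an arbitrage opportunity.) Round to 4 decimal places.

FYR→AUR→PRZ→FYR: 2.36 × 0.543 × 0.845 = 1.08285
AUR→PRZ→KRn→AUR: 0.543 × 0.607 × 3.02 = 0.99540
FYR→PRZ→KRn→FYR: 1.19 × 0.607 × 1.34 = 0.96792
FYR→PRZ→AUR→FYR: 1.19 × 1.84 × 0.43 = 0.94153
FYR→KRn→AUR→FYR: 0.724 × 3.02 × 0.43 = 0.94019
Maximum is FYR→AUR→PRZ→FYR at 1.0829; arbitrage exists.

1.0829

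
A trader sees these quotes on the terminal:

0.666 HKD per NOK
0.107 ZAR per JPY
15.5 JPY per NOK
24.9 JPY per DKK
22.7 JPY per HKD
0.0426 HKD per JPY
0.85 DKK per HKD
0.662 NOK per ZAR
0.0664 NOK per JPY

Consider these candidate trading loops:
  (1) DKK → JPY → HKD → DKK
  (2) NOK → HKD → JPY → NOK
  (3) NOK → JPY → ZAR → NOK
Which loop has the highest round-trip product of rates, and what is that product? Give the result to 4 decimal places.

(1) 24.9 × 0.0426 × 0.85 = 0.90163
(2) 0.666 × 22.7 × 0.0664 = 1.00385
(3) 15.5 × 0.107 × 0.662 = 1.09793
Highest is cycle (3) at 1.0979 (>1, arbitrage).

1.0979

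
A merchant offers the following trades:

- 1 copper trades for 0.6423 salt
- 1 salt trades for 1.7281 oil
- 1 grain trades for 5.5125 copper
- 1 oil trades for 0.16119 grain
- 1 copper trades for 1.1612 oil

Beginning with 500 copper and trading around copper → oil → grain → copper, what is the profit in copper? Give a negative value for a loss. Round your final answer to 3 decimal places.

500 copper × 1.1612 = 580.6 oil
580.6 oil × 0.16119 = 93.586914 grain
93.586914 grain × 5.5125 = 515.897863425 copper
Net change: 515.897863425 − 500 = 15.897863425 copper

15.898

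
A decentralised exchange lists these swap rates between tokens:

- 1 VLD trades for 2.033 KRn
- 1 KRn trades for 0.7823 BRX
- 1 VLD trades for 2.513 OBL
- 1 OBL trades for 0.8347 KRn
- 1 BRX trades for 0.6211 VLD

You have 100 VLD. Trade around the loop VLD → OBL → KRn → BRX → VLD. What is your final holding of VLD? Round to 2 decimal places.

100 VLD × 2.513 = 251.3 OBL
251.3 OBL × 0.8347 = 209.76011 KRn
209.76011 KRn × 0.7823 = 164.095334053 BRX
164.095334053 BRX × 0.6211 = 101.9196119803183 VLD

101.92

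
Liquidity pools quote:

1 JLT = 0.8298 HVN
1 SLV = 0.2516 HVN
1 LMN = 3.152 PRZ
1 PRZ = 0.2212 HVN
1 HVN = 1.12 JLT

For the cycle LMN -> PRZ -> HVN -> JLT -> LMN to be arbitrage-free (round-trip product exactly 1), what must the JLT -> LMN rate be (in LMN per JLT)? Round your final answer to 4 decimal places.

Known legs of the cycle: 3.152 × 0.2212 × 1.12 = 0.780889088
For no arbitrage the full-cycle product must be 1, so the missing rate is 1 / 0.780889088 ≈ 1.280592.

1.2806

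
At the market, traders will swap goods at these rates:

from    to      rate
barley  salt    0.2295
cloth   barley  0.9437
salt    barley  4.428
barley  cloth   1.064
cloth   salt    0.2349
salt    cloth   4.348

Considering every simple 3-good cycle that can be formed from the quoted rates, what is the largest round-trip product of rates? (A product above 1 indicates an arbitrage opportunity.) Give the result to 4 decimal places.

barley→cloth→salt→barley: 1.064 × 0.2349 × 4.428 = 1.10671
barley→salt→cloth→barley: 0.2295 × 4.348 × 0.9437 = 0.94169
Maximum is barley→cloth→salt→barley at 1.1067; arbitrage exists.

1.1067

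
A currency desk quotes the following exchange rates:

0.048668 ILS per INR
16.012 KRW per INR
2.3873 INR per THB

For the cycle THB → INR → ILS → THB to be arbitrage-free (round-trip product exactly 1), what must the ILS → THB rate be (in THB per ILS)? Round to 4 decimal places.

Known legs of the cycle: 2.3873 × 0.048668 = 0.1161851164
For no arbitrage the full-cycle product must be 1, so the missing rate is 1 / 0.1161851164 ≈ 8.606954.

8.6070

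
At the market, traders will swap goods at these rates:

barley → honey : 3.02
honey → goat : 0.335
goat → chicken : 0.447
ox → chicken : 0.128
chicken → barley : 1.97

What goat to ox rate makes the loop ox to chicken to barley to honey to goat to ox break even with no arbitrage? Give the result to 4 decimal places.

3.9199

Known legs of the cycle: 0.128 × 1.97 × 3.02 × 0.335 = 0.255110272
For no arbitrage the full-cycle product must be 1, so the missing rate is 1 / 0.255110272 ≈ 3.919874.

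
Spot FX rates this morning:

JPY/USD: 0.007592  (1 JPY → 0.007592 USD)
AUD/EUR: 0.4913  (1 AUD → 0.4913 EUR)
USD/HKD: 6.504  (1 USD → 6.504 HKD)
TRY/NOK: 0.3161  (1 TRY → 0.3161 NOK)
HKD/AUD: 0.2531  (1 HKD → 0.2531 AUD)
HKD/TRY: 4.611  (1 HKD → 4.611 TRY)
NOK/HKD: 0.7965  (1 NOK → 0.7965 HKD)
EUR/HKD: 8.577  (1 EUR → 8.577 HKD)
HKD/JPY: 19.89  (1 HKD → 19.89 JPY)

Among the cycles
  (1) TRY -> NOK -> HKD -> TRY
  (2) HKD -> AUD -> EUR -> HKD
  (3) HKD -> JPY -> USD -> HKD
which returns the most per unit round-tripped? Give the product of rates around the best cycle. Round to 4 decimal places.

(1) 0.3161 × 0.7965 × 4.611 = 1.16093
(2) 0.2531 × 0.4913 × 8.577 = 1.06653
(3) 19.89 × 0.007592 × 6.504 = 0.98214
Highest is cycle (1) at 1.1609 (>1, arbitrage).

1.1609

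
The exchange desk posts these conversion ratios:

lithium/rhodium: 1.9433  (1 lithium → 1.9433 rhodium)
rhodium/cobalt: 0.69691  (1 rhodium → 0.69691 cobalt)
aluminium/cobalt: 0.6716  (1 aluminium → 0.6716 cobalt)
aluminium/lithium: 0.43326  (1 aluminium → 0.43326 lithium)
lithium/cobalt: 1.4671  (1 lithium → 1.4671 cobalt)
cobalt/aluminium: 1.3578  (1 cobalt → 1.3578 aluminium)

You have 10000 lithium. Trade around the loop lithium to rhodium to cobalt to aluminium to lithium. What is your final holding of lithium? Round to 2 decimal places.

7967.11

10000 lithium × 1.9433 = 19433 rhodium
19433 rhodium × 0.69691 = 13543.05203 cobalt
13543.05203 cobalt × 1.3578 = 18388.756046334 aluminium
18388.756046334 aluminium × 0.43326 = 7967.11244463466884 lithium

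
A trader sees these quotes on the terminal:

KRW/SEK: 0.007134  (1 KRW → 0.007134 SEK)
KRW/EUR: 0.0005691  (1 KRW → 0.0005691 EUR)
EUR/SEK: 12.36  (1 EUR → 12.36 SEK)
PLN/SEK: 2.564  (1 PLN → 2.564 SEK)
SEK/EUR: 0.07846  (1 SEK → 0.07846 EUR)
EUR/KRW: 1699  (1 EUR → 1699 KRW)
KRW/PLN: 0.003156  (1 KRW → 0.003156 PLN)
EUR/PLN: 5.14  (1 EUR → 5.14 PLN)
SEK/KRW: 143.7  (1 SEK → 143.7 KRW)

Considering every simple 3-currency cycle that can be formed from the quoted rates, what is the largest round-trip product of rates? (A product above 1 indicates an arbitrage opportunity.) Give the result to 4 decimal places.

KRW→PLN→SEK→KRW: 0.003156 × 2.564 × 143.7 = 1.16282
EUR→PLN→SEK→EUR: 5.14 × 2.564 × 0.07846 = 1.03402
EUR→SEK→KRW→EUR: 12.36 × 143.7 × 0.0005691 = 1.01080
EUR→KRW→SEK→EUR: 1699 × 0.007134 × 0.07846 = 0.95099
Maximum is KRW→PLN→SEK→KRW at 1.1628; arbitrage exists.

1.1628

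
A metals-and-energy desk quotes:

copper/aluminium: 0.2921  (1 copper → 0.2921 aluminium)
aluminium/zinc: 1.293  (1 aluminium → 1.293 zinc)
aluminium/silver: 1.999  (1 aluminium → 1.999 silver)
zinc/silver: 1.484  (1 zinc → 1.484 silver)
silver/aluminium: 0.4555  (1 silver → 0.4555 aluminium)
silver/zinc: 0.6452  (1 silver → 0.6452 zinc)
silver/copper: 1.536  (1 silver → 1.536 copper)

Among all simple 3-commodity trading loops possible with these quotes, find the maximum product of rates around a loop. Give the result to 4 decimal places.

0.8969

aluminium→silver→copper→aluminium: 1.999 × 1.536 × 0.2921 = 0.89688
aluminium→zinc→silver→aluminium: 1.293 × 1.484 × 0.4555 = 0.87402
Maximum is aluminium→silver→copper→aluminium at 0.8969; no arbitrage — every cycle loses value.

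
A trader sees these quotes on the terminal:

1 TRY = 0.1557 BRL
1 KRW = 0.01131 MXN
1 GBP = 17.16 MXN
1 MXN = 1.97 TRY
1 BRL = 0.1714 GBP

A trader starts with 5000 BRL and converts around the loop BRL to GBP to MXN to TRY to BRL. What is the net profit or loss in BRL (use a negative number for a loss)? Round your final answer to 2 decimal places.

-489.21

5000 BRL × 0.1714 = 857 GBP
857 GBP × 17.16 = 14706.12 MXN
14706.12 MXN × 1.97 = 28971.0564 TRY
28971.0564 TRY × 0.1557 = 4510.79348148 BRL
Net change: 4510.79348148 − 5000 = -489.20651852 BRL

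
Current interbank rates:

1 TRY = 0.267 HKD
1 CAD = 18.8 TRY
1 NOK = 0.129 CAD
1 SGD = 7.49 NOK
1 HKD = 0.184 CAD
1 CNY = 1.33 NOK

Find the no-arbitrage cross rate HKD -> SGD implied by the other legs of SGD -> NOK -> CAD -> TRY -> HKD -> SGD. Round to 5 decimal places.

Known legs of the cycle: 7.49 × 0.129 × 18.8 × 0.267 = 4.849987716
For no arbitrage the full-cycle product must be 1, so the missing rate is 1 / 4.849987716 ≈ 0.2061861.

0.20619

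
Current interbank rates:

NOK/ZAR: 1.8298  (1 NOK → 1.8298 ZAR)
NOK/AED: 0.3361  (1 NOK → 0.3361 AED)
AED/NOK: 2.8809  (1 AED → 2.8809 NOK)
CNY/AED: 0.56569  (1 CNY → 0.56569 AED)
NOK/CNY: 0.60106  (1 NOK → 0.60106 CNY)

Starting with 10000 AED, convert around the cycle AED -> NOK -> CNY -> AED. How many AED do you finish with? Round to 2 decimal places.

9795.45

10000 AED × 2.8809 = 28809 NOK
28809 NOK × 0.60106 = 17315.93754 CNY
17315.93754 CNY × 0.56569 = 9795.4527070026 AED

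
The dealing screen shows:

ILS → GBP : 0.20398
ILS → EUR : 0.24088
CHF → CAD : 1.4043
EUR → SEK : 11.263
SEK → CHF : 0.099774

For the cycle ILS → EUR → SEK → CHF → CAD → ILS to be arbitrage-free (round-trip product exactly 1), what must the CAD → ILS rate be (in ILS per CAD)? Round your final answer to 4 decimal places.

2.6307

Known legs of the cycle: 0.24088 × 11.263 × 0.099774 × 1.4043 = 0.380129965447630608
For no arbitrage the full-cycle product must be 1, so the missing rate is 1 / 0.380129965447630608 ≈ 2.630679.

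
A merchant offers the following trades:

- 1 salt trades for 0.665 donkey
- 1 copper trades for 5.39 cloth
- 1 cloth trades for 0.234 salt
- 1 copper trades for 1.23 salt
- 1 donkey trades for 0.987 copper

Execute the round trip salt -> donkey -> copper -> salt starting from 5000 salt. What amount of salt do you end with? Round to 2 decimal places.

5000 salt × 0.665 = 3325 donkey
3325 donkey × 0.987 = 3281.775 copper
3281.775 copper × 1.23 = 4036.58325 salt

4036.58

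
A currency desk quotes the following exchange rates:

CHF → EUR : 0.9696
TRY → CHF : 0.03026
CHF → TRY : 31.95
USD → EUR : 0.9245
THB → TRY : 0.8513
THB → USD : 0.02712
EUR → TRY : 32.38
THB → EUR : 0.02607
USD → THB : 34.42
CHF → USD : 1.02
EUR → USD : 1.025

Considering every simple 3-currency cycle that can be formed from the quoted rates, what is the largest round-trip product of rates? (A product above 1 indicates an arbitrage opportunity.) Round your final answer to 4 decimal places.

0.9500

EUR→TRY→CHF→EUR: 32.38 × 0.03026 × 0.9696 = 0.95003
USD→THB→EUR→USD: 34.42 × 0.02607 × 1.025 = 0.91976
Maximum is EUR→TRY→CHF→EUR at 0.9500; no arbitrage — every cycle loses value.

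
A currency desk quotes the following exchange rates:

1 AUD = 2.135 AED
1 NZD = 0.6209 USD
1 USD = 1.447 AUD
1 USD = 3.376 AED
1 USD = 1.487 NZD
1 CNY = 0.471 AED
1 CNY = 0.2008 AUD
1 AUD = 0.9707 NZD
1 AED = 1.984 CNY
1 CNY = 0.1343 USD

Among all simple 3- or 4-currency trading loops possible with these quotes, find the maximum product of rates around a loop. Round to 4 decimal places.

CNY→USD→AED→CNY: 0.1343 × 3.376 × 1.984 = 0.89954
AUD→NZD→USD→AUD: 0.9707 × 0.6209 × 1.447 = 0.87212
CNY→AUD→AED→CNY: 0.2008 × 2.135 × 1.984 = 0.85056
CNY→USD→AUD→AED→CNY: 0.1343 × 1.447 × 2.135 × 1.984 = 0.82316
Maximum is CNY→USD→AED→CNY at 0.8995; no arbitrage — every cycle loses value.

0.8995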